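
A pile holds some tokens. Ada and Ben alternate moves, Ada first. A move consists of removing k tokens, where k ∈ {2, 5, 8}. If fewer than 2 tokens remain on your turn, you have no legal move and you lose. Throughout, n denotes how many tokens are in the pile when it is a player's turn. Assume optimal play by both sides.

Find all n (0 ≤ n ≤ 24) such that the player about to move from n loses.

Compute win/loss labels from the base case upward. A position with no move is L. Any other position is W if it can reach an L in one move, else L.
n=0: no move → L
n=1: no move → L
n=2: W (go to 0, an L position)
n=3: W (go to 1, an L position)
n=4: L (sole option 2(W) is W)
n=5: W (go to 0, an L position)
n=6: W (go to 4, an L position)
n=7: L (options 5(W), 2(W) are all W)
n=8: W (go to 0, an L position)
n=9: W (go to 7, an L position)
n=10: L (options 8(W), 5(W), 2(W) are all W)
n=11: L (options 9(W), 6(W), 3(W) are all W)
n=12: W (go to 10, an L position)
n=13: W (go to 11, an L position)
n=14: L (options 12(W), 9(W), 6(W) are all W)
n=15: W (go to 10, an L position)
n=16: W (go to 14, an L position)
n=17: L (options 15(W), 12(W), 9(W) are all W)
n=18: W (go to 10, an L position)
n=19: W (go to 17, an L position)
n=20: L (options 18(W), 15(W), 12(W) are all W)
n=21: L (options 19(W), 16(W), 13(W) are all W)
n=22: W (go to 20, an L position)
n=23: W (go to 21, an L position)
n=24: L (options 22(W), 19(W), 16(W) are all W)
The losing starting values of n are exactly the entries labelled L in this table (11 of them).

0, 1, 4, 7, 10, 11, 14, 17, 20, 21, 24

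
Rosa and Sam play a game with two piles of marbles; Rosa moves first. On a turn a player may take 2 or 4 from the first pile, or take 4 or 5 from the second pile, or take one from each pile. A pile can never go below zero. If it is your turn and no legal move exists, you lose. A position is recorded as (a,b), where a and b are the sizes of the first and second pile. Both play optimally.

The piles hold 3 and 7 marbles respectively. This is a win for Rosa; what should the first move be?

Move to (1,7).

Compute win/loss labels from the base case upward. A position with no move is L. Any other position is W if it can reach an L in one move, else L.
No move ever increases a pile, so every position that can arise here has a ≤ 3 and b ≤ 7; it is enough to label the cells with 0 ≤ a ≤ 3 and 0 ≤ b ≤ 7.
Every move lowers a or b (never raises either), so fill the grid row by row in increasing a, and left to right within a row: each cell's successors are then already labelled.
      b=0  b=1  b=2  b=3  b=4  b=5  b=6  b=7
a=0:    L    L    L    L    W    W    W    W
a=1:    L    W    W    W    W    W    L    L
a=2:    W    W    W    W    L    L    L    W
a=3:    W    L    L    L    L    W    W    W
Cells with no legal move (terminal, hence L): (0,0), (0,1), (0,2), (0,3), (1,0).
The remaining L cells, each justified by listing all of its moves:
(1,6): →(1,2)(W), (1,1)(W), (0,5)(W) — all W, so L
(1,7): →(1,3)(W), (1,2)(W), (0,6)(W) — all W, so L
(2,4): →(0,4)(W), (2,0)(W), (1,3)(W) — all W, so L
(2,5): →(0,5)(W), (2,1)(W), (2,0)(W), (1,4)(W) — all W, so L
(2,6): →(0,6)(W), (2,2)(W), (2,1)(W), (1,5)(W) — all W, so L
(3,1): →(1,1)(W), (2,0)(W) — all W, so L
(3,2): →(1,2)(W), (2,1)(W) — all W, so L
(3,3): →(1,3)(W), (2,2)(W) — all W, so L
(3,4): →(1,4)(W), (3,0)(W), (2,3)(W) — all W, so L
Every other cell has at least one move into one of the L cells above, so it is W.
From (3,7), the L positions reachable in one move are: (1,7), (3,3), (3,2), (2,6). Any move reaching one of these is winning.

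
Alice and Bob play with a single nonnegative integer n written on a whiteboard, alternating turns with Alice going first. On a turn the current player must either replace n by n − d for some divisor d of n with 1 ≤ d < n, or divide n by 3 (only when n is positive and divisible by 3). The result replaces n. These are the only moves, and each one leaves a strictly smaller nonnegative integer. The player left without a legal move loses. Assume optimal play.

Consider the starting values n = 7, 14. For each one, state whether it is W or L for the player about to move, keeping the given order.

Classify positions by backward induction: terminal positions (no move available) are L. From any other position, the mover wins iff some move reaches an L.
n=0: no move → L
n=1: no move → L
n=2: W (go to 1, an L position)
n=3: W (go to 1, an L position)
n=4: L (options 2(W), 3(W) are all W)
n=5: W (go to 4, an L position)
n=6: W (go to 4, an L position)
n=7: L (sole option 6(W) is W)
n=8: W (go to 4, an L position)
n=9: L (options 3(W), 6(W), 8(W) are all W)
n=10: W (go to 9, an L position)
n=11: L (sole option 10(W) is W)
n=12: W (go to 4, an L position)
n=13: L (sole option 12(W) is W)
n=14: W (go to 7, an L position)

7: L, 14: W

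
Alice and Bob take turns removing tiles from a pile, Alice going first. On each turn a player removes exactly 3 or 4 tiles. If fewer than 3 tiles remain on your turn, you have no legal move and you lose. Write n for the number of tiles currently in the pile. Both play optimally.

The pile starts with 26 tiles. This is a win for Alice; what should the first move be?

Compute win/loss labels from the base case upward. A position with no move is L. Any other position is W if it can reach an L in one move, else L.
n=0: no move → L
n=1: no move → L
n=2: no move → L
n=3: W (go to 0, an L position)
n=4: W (go to 1, an L position)
n=5: W (go to 2, an L position)
n=6: W (go to 2, an L position)
n=7: L (options 4(W), 3(W) are all W)
n=8: L (options 5(W), 4(W) are all W)
n=9: L (options 6(W), 5(W) are all W)
n=10: W (go to 7, an L position)
n=11: W (go to 8, an L position)
n=12: W (go to 9, an L position)
n=13: W (go to 9, an L position)
n=14: L (options 11(W), 10(W) are all W)
n=15: L (options 12(W), 11(W) are all W)
n=16: L (options 13(W), 12(W) are all W)
n=17: W (go to 14, an L position)
n=18: W (go to 15, an L position)
n=19: W (go to 16, an L position)
n=20: W (go to 16, an L position)
n=21: L (options 18(W), 17(W) are all W)
n=22: L (options 19(W), 18(W) are all W)
n=23: L (options 20(W), 19(W) are all W)
n=24: W (go to 21, an L position)
n=25: W (go to 22, an L position)
n=26: W (go to 23, an L position)
From 26, the L positions reachable in one move are: 23, 22. Any move reaching one of these is winning.

Remove 3, leaving 23.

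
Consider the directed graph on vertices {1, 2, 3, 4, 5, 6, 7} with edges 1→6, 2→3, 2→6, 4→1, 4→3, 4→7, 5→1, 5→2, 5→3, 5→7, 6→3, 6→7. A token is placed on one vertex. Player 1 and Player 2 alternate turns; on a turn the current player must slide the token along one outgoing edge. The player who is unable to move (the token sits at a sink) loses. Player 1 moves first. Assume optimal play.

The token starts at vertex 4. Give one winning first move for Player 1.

Build the W/L table. Terminal = L. A non-terminal position is W if it has a move to some L; otherwise it is L.
Every edge goes from a vertex to one that appears earlier in the order 7, 3, 6, 1, 2, 4, 5, so processing vertices in that order labels each vertex after all of its successors.
7: no outgoing edge → L
3: no outgoing edge → L
6: W (go to 3, an L position)
1: L (sole option 6(W) is W)
2: W (go to 3, an L position)
4: W (go to 1, an L position)
5: W (go to 1, an L position)
From 4, the L positions reachable in one move are: 1, 3, 7. Any move reaching one of these is winning.

Move to 1.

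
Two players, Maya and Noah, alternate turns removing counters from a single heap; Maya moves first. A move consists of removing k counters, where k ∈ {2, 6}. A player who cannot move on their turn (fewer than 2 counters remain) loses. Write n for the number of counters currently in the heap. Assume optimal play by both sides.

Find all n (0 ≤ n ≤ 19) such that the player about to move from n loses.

0, 1, 4, 5, 8, 9, 12, 13, 16, 17

Compute win/loss labels from the base case upward. A position with no move is L. Any other position is W if it can reach an L in one move, else L.
n=0: no move → L
n=1: no move → L
n=2: W (go to 0, an L position)
n=3: W (go to 1, an L position)
n=4: L (sole option 2(W) is W)
n=5: L (sole option 3(W) is W)
n=6: W (go to 4, an L position)
n=7: W (go to 5, an L position)
n=8: L (options 6(W), 2(W) are all W)
n=9: L (options 7(W), 3(W) are all W)
n=10: W (go to 8, an L position)
n=11: W (go to 9, an L position)
n=12: L (options 10(W), 6(W) are all W)
n=13: L (options 11(W), 7(W) are all W)
n=14: W (go to 12, an L position)
n=15: W (go to 13, an L position)
n=16: L (options 14(W), 10(W) are all W)
n=17: L (options 15(W), 11(W) are all W)
n=18: W (go to 16, an L position)
n=19: W (go to 17, an L position)
The losing starting values of n are exactly the entries labelled L in this table (10 of them).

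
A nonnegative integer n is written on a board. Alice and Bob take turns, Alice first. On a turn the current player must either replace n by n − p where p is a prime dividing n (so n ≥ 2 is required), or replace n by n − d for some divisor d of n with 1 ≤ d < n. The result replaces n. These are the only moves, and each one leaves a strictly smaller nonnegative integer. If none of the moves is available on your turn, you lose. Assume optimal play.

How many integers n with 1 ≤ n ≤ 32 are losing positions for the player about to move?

7

Classify positions by backward induction: terminal positions (no move available) are L. From any other position, the mover wins iff some move reaches an L.
n=0: no move → L
n=1: no move → L
n=2: W (go to 0, an L position)
n=3: W (go to 0, an L position)
n=4: L (options 2(W), 3(W) are all W)
n=5: W (go to 0, an L position)
n=6: W (go to 4, an L position)
n=7: W (go to 0, an L position)
n=8: W (go to 4, an L position)
n=9: L (options 6(W), 8(W) are all W)
n=10: W (go to 9, an L position)
n=11: W (go to 0, an L position)
n=12: W (go to 9, an L position)
n=13: W (go to 0, an L position)
n=14: L (options 7(W), 12(W), 13(W) are all W)
n=15: W (go to 14, an L position)
n=16: W (go to 14, an L position)
n=17: W (go to 0, an L position)
n=18: W (go to 9, an L position)
n=19: W (go to 0, an L position)
n=20: L (options 10(W), 15(W), 16(W), 18(W), 19(W) are all W)
n=21: W (go to 14, an L position)
n=22: W (go to 20, an L position)
n=23: W (go to 0, an L position)
n=24: W (go to 20, an L position)
n=25: W (go to 20, an L position)
n=26: L (options 13(W), 24(W), 25(W) are all W)
n=27: W (go to 26, an L position)
n=28: W (go to 14, an L position)
n=29: W (go to 0, an L position)
n=30: W (go to 20, an L position)
n=31: W (go to 0, an L position)
n=32: L (options 16(W), 24(W), 28(W), 30(W), 31(W) are all W)
L entries with 1 ≤ n ≤ 32 (n=0 is outside the asked range and is not counted): n = 1, 4, 9, 14, 20, 26, 32; that makes 7.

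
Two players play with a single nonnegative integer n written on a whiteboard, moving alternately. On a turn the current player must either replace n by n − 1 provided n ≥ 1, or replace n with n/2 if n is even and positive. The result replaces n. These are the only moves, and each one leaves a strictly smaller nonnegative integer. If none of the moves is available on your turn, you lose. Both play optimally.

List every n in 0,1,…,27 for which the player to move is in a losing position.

Positions with no move are L. A position that does have a move is losing for the player to move precisely when every available move leads to a winning position for the opponent. Fill in the labels:
n=0: no move → L
n=1: can move to 0, which is L ⇒ W
n=2: the only move is to 1(W), a W ⇒ L
n=3: can move to 2, which is L ⇒ W
n=4: can move to 2, which is L ⇒ W
n=5: the only move is to 4(W), a W ⇒ L
n=6: can move to 5, which is L ⇒ W
n=7: the only move is to 6(W), a W ⇒ L
n=8: can move to 7, which is L ⇒ W
n=9: the only move is to 8(W), a W ⇒ L
n=10: can move to 5, which is L ⇒ W
n=11: the only move is to 10(W), a W ⇒ L
n=12: can move to 11, which is L ⇒ W
n=13: the only move is to 12(W), a W ⇒ L
n=14: can move to 7, which is L ⇒ W
n=15: the only move is to 14(W), a W ⇒ L
n=16: can move to 15, which is L ⇒ W
n=17: the only move is to 16(W), a W ⇒ L
n=18: can move to 9, which is L ⇒ W
n=19: the only move is to 18(W), a W ⇒ L
n=20: can move to 19, which is L ⇒ W
n=21: the only move is to 20(W), a W ⇒ L
n=22: can move to 11, which is L ⇒ W
n=23: the only move is to 22(W), a W ⇒ L
n=24: can move to 23, which is L ⇒ W
n=25: the only move is to 24(W), a W ⇒ L
n=26: can move to 13, which is L ⇒ W
n=27: the only move is to 26(W), a W ⇒ L
The losing starting values of n are exactly the entries labelled L in this table (14 of them).

0, 2, 5, 7, 9, 11, 13, 15, 17, 19, 21, 23, 25, 27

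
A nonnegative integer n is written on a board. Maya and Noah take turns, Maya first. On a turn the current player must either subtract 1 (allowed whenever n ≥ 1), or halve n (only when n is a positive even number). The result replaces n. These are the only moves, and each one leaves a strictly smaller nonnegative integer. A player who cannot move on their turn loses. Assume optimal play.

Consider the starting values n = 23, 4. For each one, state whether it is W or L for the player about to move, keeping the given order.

23: L, 4: W

Work bottom-up. With no move the player to move loses. Otherwise the position is W if at least one move leads to an L position for the opponent, and L if every move leads to a W.
n=0: no move → L
n=1: reaches L-position 0 → W
n=2: only reaches 1(W), which is W → L
n=3: reaches L-position 2 → W
n=4: reaches L-position 2 → W
n=5: only reaches 4(W), which is W → L
n=6: reaches L-position 5 → W
n=7: only reaches 6(W), which is W → L
n=8: reaches L-position 7 → W
n=9: only reaches 8(W), which is W → L
n=10: reaches L-position 5 → W
n=11: only reaches 10(W), which is W → L
n=12: reaches L-position 11 → W
n=13: only reaches 12(W), which is W → L
n=14: reaches L-position 7 → W
n=15: only reaches 14(W), which is W → L
n=16: reaches L-position 15 → W
n=17: only reaches 16(W), which is W → L
n=18: reaches L-position 9 → W
n=19: only reaches 18(W), which is W → L
n=20: reaches L-position 19 → W
n=21: only reaches 20(W), which is W → L
n=22: reaches L-position 11 → W
n=23: only reaches 22(W), which is W → L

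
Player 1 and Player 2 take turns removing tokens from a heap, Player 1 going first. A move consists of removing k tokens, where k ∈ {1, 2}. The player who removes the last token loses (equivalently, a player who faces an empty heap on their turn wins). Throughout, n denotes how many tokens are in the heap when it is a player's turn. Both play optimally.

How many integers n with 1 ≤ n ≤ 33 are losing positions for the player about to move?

11

Positions with no move are W. A position that does have a move is losing for the player to move precisely when every available move leads to a winning position for the opponent. Fill in the labels:
n=0: no move; the opponent has just taken the last token and therefore loses → W
n=1: only reaches 0(W), which is W → L
n=2: reaches L-position 1 → W
n=3: reaches L-position 1 → W
n=4: only reaches 3(W), 2(W), all W → L
n=5: reaches L-position 4 → W
n=6: reaches L-position 4 → W
n=7: only reaches 6(W), 5(W), all W → L
n=8: reaches L-position 7 → W
n=9: reaches L-position 7 → W
n=10: only reaches 9(W), 8(W), all W → L
n=11: reaches L-position 10 → W
n=12: reaches L-position 10 → W
n=13: only reaches 12(W), 11(W), all W → L
n=14: reaches L-position 13 → W
n=15: reaches L-position 13 → W
n=16: only reaches 15(W), 14(W), all W → L
n=17: reaches L-position 16 → W
n=18: reaches L-position 16 → W
n=19: only reaches 18(W), 17(W), all W → L
n=20: reaches L-position 19 → W
n=21: reaches L-position 19 → W
n=22: only reaches 21(W), 20(W), all W → L
n=23: reaches L-position 22 → W
n=24: reaches L-position 22 → W
n=25: only reaches 24(W), 23(W), all W → L
n=26: reaches L-position 25 → W
n=27: reaches L-position 25 → W
n=28: only reaches 27(W), 26(W), all W → L
n=29: reaches L-position 28 → W
n=30: reaches L-position 28 → W
n=31: only reaches 30(W), 29(W), all W → L
n=32: reaches L-position 31 → W
n=33: reaches L-position 31 → W
L entries with 1 ≤ n ≤ 33 (the range starts at n=1): n = 1, 4, 7, 10, 13, 16, 19, 22, 25, 28, 31; that makes 11.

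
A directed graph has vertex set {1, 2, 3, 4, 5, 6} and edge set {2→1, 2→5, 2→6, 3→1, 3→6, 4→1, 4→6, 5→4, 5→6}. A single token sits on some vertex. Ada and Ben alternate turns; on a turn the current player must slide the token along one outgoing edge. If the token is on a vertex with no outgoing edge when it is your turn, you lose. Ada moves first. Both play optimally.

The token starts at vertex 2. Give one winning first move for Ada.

Use the standard recursion: the mover loses at a terminal position; elsewhere, the mover wins exactly when some move hands the opponent an L position.
Every edge goes from a vertex to one that appears earlier in the order 1, 6, 4, 3, 5, 2, so processing vertices in that order labels each vertex after all of its successors.
1: no outgoing edge → L
6: no outgoing edge → L
4: can move to 6, which is L ⇒ W
3: can move to 6, which is L ⇒ W
5: can move to 6, which is L ⇒ W
2: can move to 6, which is L ⇒ W
From 2, the L positions reachable in one move are: 6, 1. Any move reaching one of these is winning.

Move to 6.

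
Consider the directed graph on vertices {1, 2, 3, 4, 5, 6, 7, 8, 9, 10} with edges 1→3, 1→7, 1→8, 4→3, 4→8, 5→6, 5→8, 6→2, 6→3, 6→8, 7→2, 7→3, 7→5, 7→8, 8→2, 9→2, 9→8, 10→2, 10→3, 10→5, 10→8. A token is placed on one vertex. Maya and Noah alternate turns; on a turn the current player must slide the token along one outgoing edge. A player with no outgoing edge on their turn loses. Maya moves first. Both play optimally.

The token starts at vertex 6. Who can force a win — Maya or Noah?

Maya wins.

Classify positions by backward induction: terminal positions (no move available) are L. From any other position, the mover wins iff some move reaches an L.
Every edge goes from a vertex to one that appears earlier in the order 2, 3, 8, 6, 5, 7, 4, 1, 10, 9, so processing vertices in that order labels each vertex after all of its successors.
2: no outgoing edge → L
3: no outgoing edge → L
8: →2(L), so W
6: →3(L), so W
5: →6(W), 8(W) — all W, so L
7: →5(L), so W
4: →3(L), so W
1: →3(L), so W
10: →5(L), so W
9: →2(L), so W
From 6 Maya can move to 3, reaching an L position.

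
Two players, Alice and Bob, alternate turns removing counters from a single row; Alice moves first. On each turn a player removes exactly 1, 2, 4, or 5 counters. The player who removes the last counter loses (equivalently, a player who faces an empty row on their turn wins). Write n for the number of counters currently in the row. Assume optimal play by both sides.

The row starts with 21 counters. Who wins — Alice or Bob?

Label each position W (a win for the player to move) or L (a loss). A position with no legal move is W; any other position is W exactly when some move reaches an L, and L when every move reaches a W.
n=0: no move; the opponent has just taken the last counter and therefore loses → W
n=1: only reaches 0(W), which is W → L
n=2: reaches L-position 1 → W
n=3: reaches L-position 1 → W
n=4: only reaches 3(W), 2(W), 0(W), all W → L
n=5: reaches L-position 4 → W
n=6: reaches L-position 4 → W
n=7: only reaches 6(W), 5(W), 3(W), 2(W), all W → L
n=8: reaches L-position 7 → W
n=9: reaches L-position 7 → W
n=10: only reaches 9(W), 8(W), 6(W), 5(W), all W → L
n=11: reaches L-position 10 → W
n=12: reaches L-position 10 → W
n=13: only reaches 12(W), 11(W), 9(W), 8(W), all W → L
n=14: reaches L-position 13 → W
n=15: reaches L-position 13 → W
n=16: only reaches 15(W), 14(W), 12(W), 11(W), all W → L
n=17: reaches L-position 16 → W
n=18: reaches L-position 16 → W
n=19: only reaches 18(W), 17(W), 15(W), 14(W), all W → L
n=20: reaches L-position 19 → W
n=21: reaches L-position 19 → W
From 21 Alice can remove 2, leaving 19, reaching an L position.

Alice wins.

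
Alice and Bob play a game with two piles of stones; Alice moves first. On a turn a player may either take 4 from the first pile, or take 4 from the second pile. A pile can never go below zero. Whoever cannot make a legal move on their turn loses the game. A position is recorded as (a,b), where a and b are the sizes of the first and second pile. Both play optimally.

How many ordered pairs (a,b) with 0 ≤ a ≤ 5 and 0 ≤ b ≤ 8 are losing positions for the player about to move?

Compute win/loss labels from the base case upward. A position with no move is L. Any other position is W if it can reach an L in one move, else L.
Every move lowers a or b (never raises either), so fill the grid row by row in increasing a, and left to right within a row: each cell's successors are then already labelled.
      b=0  b=1  b=2  b=3  b=4  b=5  b=6  b=7  b=8
a=0:    L    L    L    L    W    W    W    W    L
a=1:    L    L    L    L    W    W    W    W    L
a=2:    L    L    L    L    W    W    W    W    L
a=3:    L    L    L    L    W    W    W    W    L
a=4:    W    W    W    W    L    L    L    L    W
a=5:    W    W    W    W    L    L    L    L    W
Cells with no legal move (terminal, hence L): (0,0), (0,1), (0,2), (0,3), (1,0), (1,1), (1,2), (1,3), (2,0), (2,1), (2,2), (2,3), (3,0), (3,1), (3,2), (3,3).
The remaining L cells, each justified by listing all of its moves:
(0,8): only reaches (0,4)(W), which is W → L
(1,8): only reaches (1,4)(W), which is W → L
(2,8): only reaches (2,4)(W), which is W → L
(3,8): only reaches (3,4)(W), which is W → L
(4,4): only reaches (0,4)(W), (4,0)(W), all W → L
(4,5): only reaches (0,5)(W), (4,1)(W), all W → L
(4,6): only reaches (0,6)(W), (4,2)(W), all W → L
(4,7): only reaches (0,7)(W), (4,3)(W), all W → L
(5,4): only reaches (1,4)(W), (5,0)(W), all W → L
(5,5): only reaches (1,5)(W), (5,1)(W), all W → L
(5,6): only reaches (1,6)(W), (5,2)(W), all W → L
(5,7): only reaches (1,7)(W), (5,3)(W), all W → L
Every other cell has at least one move into one of the L cells above, so it is W.
L cells per row: a=0: 5, a=1: 5, a=2: 5, a=3: 5, a=4: 4, a=5: 4; total 28.

28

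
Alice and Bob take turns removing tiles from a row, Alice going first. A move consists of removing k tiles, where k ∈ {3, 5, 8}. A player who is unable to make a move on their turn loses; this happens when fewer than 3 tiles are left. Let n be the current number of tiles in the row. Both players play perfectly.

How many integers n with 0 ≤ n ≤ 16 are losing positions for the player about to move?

6

Use the standard recursion: the mover loses at a terminal position; elsewhere, the mover wins exactly when some move hands the opponent an L position.
n=0: no move → L
n=1: no move → L
n=2: no move → L
n=3: can move to 0, which is L ⇒ W
n=4: can move to 1, which is L ⇒ W
n=5: can move to 2, which is L ⇒ W
n=6: can move to 1, which is L ⇒ W
n=7: can move to 2, which is L ⇒ W
n=8: can move to 0, which is L ⇒ W
n=9: can move to 1, which is L ⇒ W
n=10: can move to 2, which is L ⇒ W
n=11: moves to 8(W), 6(W), 3(W); every one is W ⇒ L
n=12: moves to 9(W), 7(W), 4(W); every one is W ⇒ L
n=13: moves to 10(W), 8(W), 5(W); every one is W ⇒ L
n=14: can move to 11, which is L ⇒ W
n=15: can move to 12, which is L ⇒ W
n=16: can move to 13, which is L ⇒ W
L entries with 0 ≤ n ≤ 16: n = 0, 1, 2, 11, 12, 13; that makes 6.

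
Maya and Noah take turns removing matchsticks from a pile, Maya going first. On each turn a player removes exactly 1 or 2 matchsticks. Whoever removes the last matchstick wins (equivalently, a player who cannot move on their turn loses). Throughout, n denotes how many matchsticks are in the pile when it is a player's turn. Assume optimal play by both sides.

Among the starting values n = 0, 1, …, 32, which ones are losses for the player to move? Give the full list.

0, 3, 6, 9, 12, 15, 18, 21, 24, 27, 30

Positions with no move are L. A position that does have a move is losing for the player to move precisely when every available move leads to a winning position for the opponent. Fill in the labels:
n=0: no move → L
n=1: can move to 0, which is L ⇒ W
n=2: can move to 0, which is L ⇒ W
n=3: moves to 2(W), 1(W); every one is W ⇒ L
n=4: can move to 3, which is L ⇒ W
n=5: can move to 3, which is L ⇒ W
n=6: moves to 5(W), 4(W); every one is W ⇒ L
n=7: can move to 6, which is L ⇒ W
n=8: can move to 6, which is L ⇒ W
n=9: moves to 8(W), 7(W); every one is W ⇒ L
n=10: can move to 9, which is L ⇒ W
n=11: can move to 9, which is L ⇒ W
n=12: moves to 11(W), 10(W); every one is W ⇒ L
n=13: can move to 12, which is L ⇒ W
n=14: can move to 12, which is L ⇒ W
n=15: moves to 14(W), 13(W); every one is W ⇒ L
n=16: can move to 15, which is L ⇒ W
n=17: can move to 15, which is L ⇒ W
n=18: moves to 17(W), 16(W); every one is W ⇒ L
n=19: can move to 18, which is L ⇒ W
n=20: can move to 18, which is L ⇒ W
n=21: moves to 20(W), 19(W); every one is W ⇒ L
n=22: can move to 21, which is L ⇒ W
n=23: can move to 21, which is L ⇒ W
n=24: moves to 23(W), 22(W); every one is W ⇒ L
n=25: can move to 24, which is L ⇒ W
n=26: can move to 24, which is L ⇒ W
n=27: moves to 26(W), 25(W); every one is W ⇒ L
n=28: can move to 27, which is L ⇒ W
n=29: can move to 27, which is L ⇒ W
n=30: moves to 29(W), 28(W); every one is W ⇒ L
n=31: can move to 30, which is L ⇒ W
n=32: can move to 30, which is L ⇒ W
Reading off the rows marked L gives the requested list; there are 11 such values of n.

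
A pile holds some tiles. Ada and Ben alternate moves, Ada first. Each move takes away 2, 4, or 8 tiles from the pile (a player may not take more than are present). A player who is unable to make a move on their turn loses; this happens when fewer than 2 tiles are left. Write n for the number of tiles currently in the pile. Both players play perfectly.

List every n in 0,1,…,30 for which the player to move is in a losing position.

0, 1, 6, 7, 12, 13, 18, 19, 24, 25, 30

Work bottom-up. With no move the player to move loses. Otherwise the position is W if at least one move leads to an L position for the opponent, and L if every move leads to a W.
n=0: no move → L
n=1: no move → L
n=2: can move to 0, which is L ⇒ W
n=3: can move to 1, which is L ⇒ W
n=4: can move to 0, which is L ⇒ W
n=5: can move to 1, which is L ⇒ W
n=6: moves to 4(W), 2(W); every one is W ⇒ L
n=7: moves to 5(W), 3(W); every one is W ⇒ L
n=8: can move to 6, which is L ⇒ W
n=9: can move to 7, which is L ⇒ W
n=10: can move to 6, which is L ⇒ W
n=11: can move to 7, which is L ⇒ W
n=12: moves to 10(W), 8(W), 4(W); every one is W ⇒ L
n=13: moves to 11(W), 9(W), 5(W); every one is W ⇒ L
n=14: can move to 12, which is L ⇒ W
n=15: can move to 13, which is L ⇒ W
n=16: can move to 12, which is L ⇒ W
n=17: can move to 13, which is L ⇒ W
n=18: moves to 16(W), 14(W), 10(W); every one is W ⇒ L
n=19: moves to 17(W), 15(W), 11(W); every one is W ⇒ L
n=20: can move to 18, which is L ⇒ W
n=21: can move to 19, which is L ⇒ W
n=22: can move to 18, which is L ⇒ W
n=23: can move to 19, which is L ⇒ W
n=24: moves to 22(W), 20(W), 16(W); every one is W ⇒ L
n=25: moves to 23(W), 21(W), 17(W); every one is W ⇒ L
n=26: can move to 24, which is L ⇒ W
n=27: can move to 25, which is L ⇒ W
n=28: can move to 24, which is L ⇒ W
n=29: can move to 25, which is L ⇒ W
n=30: moves to 28(W), 26(W), 22(W); every one is W ⇒ L
Reading off the rows marked L gives the requested list; there are 11 such values of n.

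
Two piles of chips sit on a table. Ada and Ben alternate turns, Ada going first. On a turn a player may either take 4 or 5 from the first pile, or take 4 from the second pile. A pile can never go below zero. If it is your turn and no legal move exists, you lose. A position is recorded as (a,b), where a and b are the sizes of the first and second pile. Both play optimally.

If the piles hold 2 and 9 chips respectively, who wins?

Compute win/loss labels from the base case upward. A position with no move is L. Any other position is W if it can reach an L in one move, else L.
No move ever increases a pile, so every position that can arise here has a ≤ 2 and b ≤ 9; it is enough to label the cells with 0 ≤ a ≤ 2 and 0 ≤ b ≤ 9.
Every move lowers a or b (never raises either), so fill the grid row by row in increasing a, and left to right within a row: each cell's successors are then already labelled.
      b=0  b=1  b=2  b=3  b=4  b=5  b=6  b=7  b=8  b=9
a=0:    L    L    L    L    W    W    W    W    L    L
a=1:    L    L    L    L    W    W    W    W    L    L
a=2:    L    L    L    L    W    W    W    W    L    L
Cells with no legal move (terminal, hence L): (0,0), (0,1), (0,2), (0,3), (1,0), (1,1), (1,2), (1,3), (2,0), (2,1), (2,2), (2,3).
The remaining L cells, each justified by listing all of its moves:
(0,8): only reaches (0,4)(W), which is W → L
(0,9): only reaches (0,5)(W), which is W → L
(1,8): only reaches (1,4)(W), which is W → L
(1,9): only reaches (1,5)(W), which is W → L
(2,8): only reaches (2,4)(W), which is W → L
(2,9): only reaches (2,5)(W), which is W → L
Every other cell has at least one move into one of the L cells above, so it is W.
Every move from (2,9) reaches a W position, so the mover loses.

Ben wins.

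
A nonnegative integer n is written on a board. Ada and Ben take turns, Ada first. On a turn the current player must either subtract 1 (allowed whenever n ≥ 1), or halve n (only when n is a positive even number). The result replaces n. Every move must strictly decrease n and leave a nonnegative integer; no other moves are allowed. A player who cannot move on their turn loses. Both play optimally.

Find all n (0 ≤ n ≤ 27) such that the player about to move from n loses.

0, 2, 5, 7, 9, 11, 13, 15, 17, 19, 21, 23, 25, 27

Use the standard recursion: the mover loses at a terminal position; elsewhere, the mover wins exactly when some move hands the opponent an L position.
n=0: no move → L
n=1: →0(L), so W
n=2: →1(W) only, which is W, so L
n=3: →2(L), so W
n=4: →2(L), so W
n=5: →4(W) only, which is W, so L
n=6: →5(L), so W
n=7: →6(W) only, which is W, so L
n=8: →7(L), so W
n=9: →8(W) only, which is W, so L
n=10: →5(L), so W
n=11: →10(W) only, which is W, so L
n=12: →11(L), so W
n=13: →12(W) only, which is W, so L
n=14: →7(L), so W
n=15: →14(W) only, which is W, so L
n=16: →15(L), so W
n=17: →16(W) only, which is W, so L
n=18: →9(L), so W
n=19: →18(W) only, which is W, so L
n=20: →19(L), so W
n=21: →20(W) only, which is W, so L
n=22: →11(L), so W
n=23: →22(W) only, which is W, so L
n=24: →23(L), so W
n=25: →24(W) only, which is W, so L
n=26: →13(L), so W
n=27: →26(W) only, which is W, so L
Reading off the rows marked L gives the requested list; there are 14 such values of n.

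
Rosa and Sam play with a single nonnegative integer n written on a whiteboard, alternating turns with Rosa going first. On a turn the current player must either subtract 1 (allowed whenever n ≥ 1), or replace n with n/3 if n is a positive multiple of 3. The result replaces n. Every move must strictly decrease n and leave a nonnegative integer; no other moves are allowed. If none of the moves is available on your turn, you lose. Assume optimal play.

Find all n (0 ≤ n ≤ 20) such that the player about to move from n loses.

Classify positions by backward induction: terminal positions (no move available) are L. From any other position, the mover wins iff some move reaches an L.
n=0: no move → L
n=1: reaches L-position 0 → W
n=2: only reaches 1(W), which is W → L
n=3: reaches L-position 2 → W
n=4: only reaches 3(W), which is W → L
n=5: reaches L-position 4 → W
n=6: reaches L-position 2 → W
n=7: only reaches 6(W), which is W → L
n=8: reaches L-position 7 → W
n=9: only reaches 3(W), 8(W), all W → L
n=10: reaches L-position 9 → W
n=11: only reaches 10(W), which is W → L
n=12: reaches L-position 4 → W
n=13: only reaches 12(W), which is W → L
n=14: reaches L-position 13 → W
n=15: only reaches 5(W), 14(W), all W → L
n=16: reaches L-position 15 → W
n=17: only reaches 16(W), which is W → L
n=18: reaches L-position 17 → W
n=19: only reaches 18(W), which is W → L
n=20: reaches L-position 19 → W
The losing starting values of n are exactly the entries labelled L in this table (10 of them).

0, 2, 4, 7, 9, 11, 13, 15, 17, 19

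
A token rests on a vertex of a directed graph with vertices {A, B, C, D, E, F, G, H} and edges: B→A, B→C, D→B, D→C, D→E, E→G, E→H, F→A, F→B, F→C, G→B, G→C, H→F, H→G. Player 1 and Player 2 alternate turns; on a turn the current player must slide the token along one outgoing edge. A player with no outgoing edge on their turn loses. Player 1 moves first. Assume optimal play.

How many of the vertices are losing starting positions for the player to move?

Build the W/L table. Terminal = L. A non-terminal position is W if it has a move to some L; otherwise it is L.
Every edge goes from a vertex to one that appears earlier in the order A, C, B, F, G, H, E, D, so processing vertices in that order labels each vertex after all of its successors.
A: no outgoing edge → L
C: no outgoing edge → L
B: →C(L), so W
F: →C(L), so W
G: →C(L), so W
H: →G(W), F(W) — all W, so L
E: →H(L), so W
D: →C(L), so W
The L vertices are A, C, H; that is 3 in all.

3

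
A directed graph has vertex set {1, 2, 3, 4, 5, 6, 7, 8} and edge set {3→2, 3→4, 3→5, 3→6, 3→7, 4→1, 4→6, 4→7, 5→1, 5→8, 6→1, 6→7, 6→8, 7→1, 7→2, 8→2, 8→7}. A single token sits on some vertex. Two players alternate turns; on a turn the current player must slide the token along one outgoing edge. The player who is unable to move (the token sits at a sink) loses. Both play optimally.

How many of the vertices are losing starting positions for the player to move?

2

Label each position W (a win for the player to move) or L (a loss). A position with no legal move is L; any other position is W exactly when some move reaches an L, and L when every move reaches a W.
Every edge goes from a vertex to one that appears earlier in the order 1, 2, 7, 8, 6, 5, 4, 3, so processing vertices in that order labels each vertex after all of its successors.
1: no outgoing edge → L
2: no outgoing edge → L
7: can move to 2, which is L ⇒ W
8: can move to 2, which is L ⇒ W
6: can move to 1, which is L ⇒ W
5: can move to 1, which is L ⇒ W
4: can move to 1, which is L ⇒ W
3: can move to 2, which is L ⇒ W
The L vertices are 1, 2; that is 2 in all.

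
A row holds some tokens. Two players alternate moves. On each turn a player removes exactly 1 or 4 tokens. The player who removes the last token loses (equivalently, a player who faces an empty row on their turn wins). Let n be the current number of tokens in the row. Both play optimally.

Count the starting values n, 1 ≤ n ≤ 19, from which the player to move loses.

Positions with no move are W. A position that does have a move is losing for the player to move precisely when every available move leads to a winning position for the opponent. Fill in the labels:
n=0: no move; the opponent has just taken the last token and therefore loses → W
n=1: the only move is to 0(W), a W ⇒ L
n=2: can move to 1, which is L ⇒ W
n=3: the only move is to 2(W), a W ⇒ L
n=4: can move to 3, which is L ⇒ W
n=5: can move to 1, which is L ⇒ W
n=6: moves to 5(W), 2(W); every one is W ⇒ L
n=7: can move to 6, which is L ⇒ W
n=8: moves to 7(W), 4(W); every one is W ⇒ L
n=9: can move to 8, which is L ⇒ W
n=10: can move to 6, which is L ⇒ W
n=11: moves to 10(W), 7(W); every one is W ⇒ L
n=12: can move to 11, which is L ⇒ W
n=13: moves to 12(W), 9(W); every one is W ⇒ L
n=14: can move to 13, which is L ⇒ W
n=15: can move to 11, which is L ⇒ W
n=16: moves to 15(W), 12(W); every one is W ⇒ L
n=17: can move to 16, which is L ⇒ W
n=18: moves to 17(W), 14(W); every one is W ⇒ L
n=19: can move to 18, which is L ⇒ W
L entries with 1 ≤ n ≤ 19 (the range starts at n=1): n = 1, 3, 6, 8, 11, 13, 16, 18; that makes 8.

8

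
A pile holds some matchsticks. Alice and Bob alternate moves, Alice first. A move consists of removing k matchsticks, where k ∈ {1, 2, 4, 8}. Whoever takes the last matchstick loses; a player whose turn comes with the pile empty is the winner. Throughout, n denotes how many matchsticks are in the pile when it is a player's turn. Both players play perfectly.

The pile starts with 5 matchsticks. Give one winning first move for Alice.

Build the W/L table. Terminal = W. A non-terminal position is W if it has a move to some L; otherwise it is L.
n=0: no move; the opponent has just taken the last matchstick and therefore loses → W
n=1: →0(W) only, which is W, so L
n=2: →1(L), so W
n=3: →1(L), so W
n=4: →3(W), 2(W), 0(W) — all W, so L
n=5: →4(L), so W
From 5, the L positions reachable in one move are: 4, 1. Any move reaching one of these is winning.

Remove 1, leaving 4.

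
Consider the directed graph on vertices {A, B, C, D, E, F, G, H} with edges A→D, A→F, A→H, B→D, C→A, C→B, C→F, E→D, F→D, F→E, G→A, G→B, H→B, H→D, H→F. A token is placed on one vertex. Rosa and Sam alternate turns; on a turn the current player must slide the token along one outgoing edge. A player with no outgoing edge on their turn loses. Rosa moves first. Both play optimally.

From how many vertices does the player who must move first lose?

3

Work bottom-up. With no move the player to move loses. Otherwise the position is W if at least one move leads to an L position for the opponent, and L if every move leads to a W.
Every edge goes from a vertex to one that appears earlier in the order D, B, E, F, H, A, C, G, so processing vertices in that order labels each vertex after all of its successors.
D: no outgoing edge → L
B: W (go to D, an L position)
E: W (go to D, an L position)
F: W (go to D, an L position)
H: W (go to D, an L position)
A: W (go to D, an L position)
C: L (options A(W), F(W), B(W) are all W)
G: L (options A(W), B(W) are all W)
The L vertices are C, D, G; that is 3 in all.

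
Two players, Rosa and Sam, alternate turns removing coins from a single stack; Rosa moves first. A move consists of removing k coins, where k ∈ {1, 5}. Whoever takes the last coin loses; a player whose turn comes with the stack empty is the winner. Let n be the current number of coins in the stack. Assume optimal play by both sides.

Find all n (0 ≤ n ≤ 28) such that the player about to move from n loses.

1, 3, 5, 7, 9, 11, 13, 15, 17, 19, 21, 23, 25, 27

Label each position W (a win for the player to move) or L (a loss). A position with no legal move is W; any other position is W exactly when some move reaches an L, and L when every move reaches a W.
n=0: no move; the opponent has just taken the last coin and therefore loses → W
n=1: L (sole option 0(W) is W)
n=2: W (go to 1, an L position)
n=3: L (sole option 2(W) is W)
n=4: W (go to 3, an L position)
n=5: L (options 4(W), 0(W) are all W)
n=6: W (go to 5, an L position)
n=7: L (options 6(W), 2(W) are all W)
n=8: W (go to 7, an L position)
n=9: L (options 8(W), 4(W) are all W)
n=10: W (go to 9, an L position)
n=11: L (options 10(W), 6(W) are all W)
n=12: W (go to 11, an L position)
n=13: L (options 12(W), 8(W) are all W)
n=14: W (go to 13, an L position)
n=15: L (options 14(W), 10(W) are all W)
n=16: W (go to 15, an L position)
n=17: L (options 16(W), 12(W) are all W)
n=18: W (go to 17, an L position)
n=19: L (options 18(W), 14(W) are all W)
n=20: W (go to 19, an L position)
n=21: L (options 20(W), 16(W) are all W)
n=22: W (go to 21, an L position)
n=23: L (options 22(W), 18(W) are all W)
n=24: W (go to 23, an L position)
n=25: L (options 24(W), 20(W) are all W)
n=26: W (go to 25, an L position)
n=27: L (options 26(W), 22(W) are all W)
n=28: W (go to 27, an L position)
The losing starting values of n are exactly the entries labelled L in this table (14 of them).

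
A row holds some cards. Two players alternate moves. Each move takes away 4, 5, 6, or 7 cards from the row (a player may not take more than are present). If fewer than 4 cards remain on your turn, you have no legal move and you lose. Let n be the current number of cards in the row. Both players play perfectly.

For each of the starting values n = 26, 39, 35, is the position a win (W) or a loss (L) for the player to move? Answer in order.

26: W, 39: W, 35: L

Positions with no move are L. A position that does have a move is losing for the player to move precisely when every available move leads to a winning position for the opponent. Fill in the labels:
n=0: no move → L
n=1: no move → L
n=2: no move → L
n=3: no move → L
n=4: →0(L), so W
n=5: →1(L), so W
n=6: →2(L), so W
n=7: →3(L), so W
n=8: →3(L), so W
n=9: →3(L), so W
n=10: →3(L), so W
n=11: →7(W), 6(W), 5(W), 4(W) — all W, so L
n=12: →8(W), 7(W), 6(W), 5(W) — all W, so L
n=13: →9(W), 8(W), 7(W), 6(W) — all W, so L
n=14: →10(W), 9(W), 8(W), 7(W) — all W, so L
n=15: →11(L), so W
n=16: →12(L), so W
n=17: →13(L), so W
n=18: →14(L), so W
n=19: →14(L), so W
n=20: →14(L), so W
n=21: →14(L), so W
n=22: →18(W), 17(W), 16(W), 15(W) — all W, so L
n=23: →19(W), 18(W), 17(W), 16(W) — all W, so L
n=24: →20(W), 19(W), 18(W), 17(W) — all W, so L
n=25: →21(W), 20(W), 19(W), 18(W) — all W, so L
n=26: →22(L), so W
n=27: →23(L), so W
n=28: →24(L), so W
n=29: →25(L), so W
n=30: →25(L), so W
n=31: →25(L), so W
n=32: →25(L), so W
n=33: →29(W), 28(W), 27(W), 26(W) — all W, so L
n=34: →30(W), 29(W), 28(W), 27(W) — all W, so L
n=35: →31(W), 30(W), 29(W), 28(W) — all W, so L
n=36: →32(W), 31(W), 30(W), 29(W) — all W, so L
n=37: →33(L), so W
n=38: →34(L), so W
n=39: →35(L), so W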